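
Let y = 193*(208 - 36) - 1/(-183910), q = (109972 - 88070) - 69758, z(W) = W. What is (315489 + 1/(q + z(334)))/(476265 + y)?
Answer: 196950115653205/318040891690553 ≈ 0.61926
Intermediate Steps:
q = -47856 (q = 21902 - 69758 = -47856)
y = 6105076361/183910 (y = 193*172 - 1*(-1/183910) = 33196 + 1/183910 = 6105076361/183910 ≈ 33196.)
(315489 + 1/(q + z(334)))/(476265 + y) = (315489 + 1/(-47856 + 334))/(476265 + 6105076361/183910) = (315489 + 1/(-47522))/(93694972511/183910) = (315489 - 1/47522)*(183910/93694972511) = (14992668257/47522)*(183910/93694972511) = 196950115653205/318040891690553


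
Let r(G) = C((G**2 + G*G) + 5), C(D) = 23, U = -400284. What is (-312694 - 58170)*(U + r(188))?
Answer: 148442395504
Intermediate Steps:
r(G) = 23
(-312694 - 58170)*(U + r(188)) = (-312694 - 58170)*(-400284 + 23) = -370864*(-400261) = 148442395504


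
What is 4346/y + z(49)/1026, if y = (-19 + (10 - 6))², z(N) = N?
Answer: 496669/25650 ≈ 19.363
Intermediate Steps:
y = 225 (y = (-19 + 4)² = (-15)² = 225)
4346/y + z(49)/1026 = 4346/225 + 49/1026 = 496669/25650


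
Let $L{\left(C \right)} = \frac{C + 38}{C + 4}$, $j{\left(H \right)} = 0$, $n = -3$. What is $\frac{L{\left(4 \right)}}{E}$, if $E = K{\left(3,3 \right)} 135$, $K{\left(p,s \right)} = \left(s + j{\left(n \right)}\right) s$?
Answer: $\frac{7}{1620} \approx 0.004321$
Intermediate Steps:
$K{\left(p,s \right)} = s^{2}$ ($K{\left(p,s \right)} = \left(s + 0\right) s = s s = s^{2}$)
$L{\left(C \right)} = \frac{38 + C}{4 + C}$
$E = 1215$ ($E = 3^{2} \cdot 135 = 9 \cdot 135 = 1215$)
$\frac{L{\left(4 \right)}}{E} = \frac{\frac{1}{4 + 4} \left(38 + 4\right)}{1215} = \frac{1}{8} \cdot 42 \cdot \frac{1}{1215} = \frac{21}{4} \cdot \frac{1}{1215} = \frac{7}{1620}$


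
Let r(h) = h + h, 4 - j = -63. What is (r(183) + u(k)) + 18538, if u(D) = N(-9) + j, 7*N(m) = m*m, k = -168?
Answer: 132878/7 ≈ 18983.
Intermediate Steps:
j = 67 (j = 4 - 1*(-63) = 4 + 63 = 67)
N(m) = m²/7 (N(m) = (m*m)/7 = m²/7)
u(D) = 550/7 (u(D) = (⅐)*(-9)² + 67 = (⅐)*81 + 67 = 81/7 + 67 = 550/7)
r(h) = 2*h
(r(183) + u(k)) + 18538 = (2*183 + 550/7) + 18538 = (366 + 550/7) + 18538 = 3112/7 + 18538 = 132878/7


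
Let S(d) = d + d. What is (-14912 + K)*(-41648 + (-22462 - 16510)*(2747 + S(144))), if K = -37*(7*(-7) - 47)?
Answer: 1344134148480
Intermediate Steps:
S(d) = 2*d
K = 3552 (K = -37*(-49 - 47) = -37*(-96) = 3552)
(-14912 + K)*(-41648 + (-22462 - 16510)*(2747 + S(144))) = (-14912 + 3552)*(-41648 + (-22462 - 16510)*(2747 + 2*144)) = -11360*(-41648 - 38972*(2747 + 288)) = -11360*(-41648 - 38972*3035) = -11360*(-41648 - 118280020) = -11360*(-118321668) = 1344134148480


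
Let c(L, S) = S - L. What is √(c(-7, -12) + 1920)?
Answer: √1915 ≈ 43.761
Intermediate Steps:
√(c(-7, -12) + 1920) = √((-12 - 1*(-7)) + 1920) = √((-12 + 7) + 1920) = √(-5 + 1920) = √1915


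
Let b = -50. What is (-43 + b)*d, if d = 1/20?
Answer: -93/20 ≈ -4.6500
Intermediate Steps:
d = 1/20 ≈ 0.050000
(-43 + b)*d = (-43 - 50)*(1/20) = -93*1/20 = -93/20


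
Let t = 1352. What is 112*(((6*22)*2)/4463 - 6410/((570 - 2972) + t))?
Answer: 46216048/66945 ≈ 690.36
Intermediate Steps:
112*(((6*22)*2)/4463 - 6410/((570 - 2972) + t)) = 112*(((6*22)*2)/4463 - 6410/((570 - 2972) + 1352)) = 112*((132*2)*(1/4463) - 6410/(-2402 + 1352)) = 112*(264*(1/4463) - 6410/(-1050)) = 112*(264/4463 - 6410*(-1/1050)) = 112*(264/4463 + 641/105) = 112*(2888503/468615) = 46216048/66945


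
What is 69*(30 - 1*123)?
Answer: -6417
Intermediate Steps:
69*(30 - 1*123) = 69*(30 - 123) = 69*(-93) = -6417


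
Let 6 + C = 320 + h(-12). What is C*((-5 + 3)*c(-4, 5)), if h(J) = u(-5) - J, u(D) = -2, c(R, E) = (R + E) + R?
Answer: 1944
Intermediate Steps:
c(R, E) = E + 2*R (c(R, E) = (E + R) + R = E + 2*R)
h(J) = -2 - J
C = 324 (C = -6 + (320 + (-2 - 1*(-12))) = -6 + (320 + (-2 + 12)) = -6 + (320 + 10) = -6 + 330 = 324)
C*((-5 + 3)*c(-4, 5)) = 324*((-5 + 3)*(5 + 2*(-4))) = 324*(-2*(5 - 8)) = 324*(-2*(-3)) = 324*6 = 1944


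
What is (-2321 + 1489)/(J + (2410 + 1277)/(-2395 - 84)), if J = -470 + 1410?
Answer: -2062528/2326573 ≈ -0.88651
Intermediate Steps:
J = 940
(-2321 + 1489)/(J + (2410 + 1277)/(-2395 - 84)) = (-2321 + 1489)/(940 + (2410 + 1277)/(-2395 - 84)) = -832/(940 + 3687/(-2479)) = -832/(940 + 3687*(-1/2479)) = -832/(940 - 3687/2479) = -832/2326573/2479 = -832*2479/2326573 = -2062528/2326573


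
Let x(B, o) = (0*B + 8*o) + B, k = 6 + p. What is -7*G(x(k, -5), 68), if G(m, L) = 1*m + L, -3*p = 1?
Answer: -707/3 ≈ -235.67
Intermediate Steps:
p = -⅓ (p = -⅓*1 = -⅓ ≈ -0.33333)
k = 17/3 (k = 6 - ⅓ = 17/3 ≈ 5.6667)
x(B, o) = B + 8*o (x(B, o) = (0 + 8*o) + B = 8*o + B = B + 8*o)
G(m, L) = L + m (G(m, L) = m + L = L + m)
-7*G(x(k, -5), 68) = -7*(68 + (17/3 + 8*(-5))) = -7*(68 + (17/3 - 40)) = -7*(68 - 103/3) = -7*101/3 = -707/3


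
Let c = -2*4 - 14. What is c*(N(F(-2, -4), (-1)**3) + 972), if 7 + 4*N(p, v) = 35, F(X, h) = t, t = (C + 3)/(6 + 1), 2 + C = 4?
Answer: -21538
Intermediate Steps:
C = 2 (C = -2 + 4 = 2)
c = -22 (c = -8 - 14 = -22)
t = 5/7 (t = (2 + 3)/(6 + 1) = 5/7 ≈ 0.71429)
F(X, h) = 5/7
N(p, v) = 7 (N(p, v) = -7/4 + (1/4)*35 = -7/4 + 35/4 = 7)
c*(N(F(-2, -4), (-1)**3) + 972) = -22*(7 + 972) = -22*979 = -21538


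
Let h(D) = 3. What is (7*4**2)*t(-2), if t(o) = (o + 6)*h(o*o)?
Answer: 1344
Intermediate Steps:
t(o) = 18 + 3*o (t(o) = (o + 6)*3 = (6 + o)*3 = 18 + 3*o)
(7*4**2)*t(-2) = (7*4**2)*(18 + 3*(-2)) = (7*16)*(18 - 6) = 112*12 = 1344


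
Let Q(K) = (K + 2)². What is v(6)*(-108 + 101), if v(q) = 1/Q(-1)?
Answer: -7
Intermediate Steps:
Q(K) = (2 + K)²
v(q) = 1 (v(q) = 1/((2 - 1)²) = 1/(1²) = 1/1 = 1)
v(6)*(-108 + 101) = 1*(-108 + 101) = 1*(-7) = -7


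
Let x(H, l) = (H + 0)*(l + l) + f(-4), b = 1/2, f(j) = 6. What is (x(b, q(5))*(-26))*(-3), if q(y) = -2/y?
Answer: 2184/5 ≈ 436.80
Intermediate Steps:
b = ½ ≈ 0.50000
x(H, l) = 6 + 2*H*l (x(H, l) = (H + 0)*(l + l) + 6 = H*(2*l) + 6 = 2*H*l + 6 = 6 + 2*H*l)
(x(b, q(5))*(-26))*(-3) = ((6 + 2*(½)*(-2/5))*(-26))*(-3) = ((6 + 2*(½)*(-2*⅕))*(-26))*(-3) = ((6 + 2*(½)*(-⅖))*(-26))*(-3) = ((6 - ⅖)*(-26))*(-3) = ((28/5)*(-26))*(-3) = -728/5*(-3) = 2184/5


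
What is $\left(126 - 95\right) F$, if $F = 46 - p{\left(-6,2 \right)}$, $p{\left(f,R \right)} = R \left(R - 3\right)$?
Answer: $1488$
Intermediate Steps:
$p{\left(f,R \right)} = R \left(-3 + R\right)$
$F = 48$ ($F = 46 - 2 \left(-3 + 2\right) = 46 - 2 \left(-1\right) = 46 - -2 = 46 + 2 = 48$)
$\left(126 - 95\right) F = \left(126 - 95\right) 48 = 31 \cdot 48 = 1488$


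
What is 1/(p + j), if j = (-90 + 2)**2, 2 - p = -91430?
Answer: 1/99176 ≈ 1.0083e-5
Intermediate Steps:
p = 91432 (p = 2 - 1*(-91430) = 2 + 91430 = 91432)
j = 7744 (j = (-88)**2 = 7744)
1/(p + j) = 1/(91432 + 7744) = 1/99176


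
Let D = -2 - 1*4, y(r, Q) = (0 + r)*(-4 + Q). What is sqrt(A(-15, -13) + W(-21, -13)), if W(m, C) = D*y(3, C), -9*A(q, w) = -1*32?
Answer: sqrt(2786)/3 ≈ 17.594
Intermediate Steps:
A(q, w) = 32/9 (A(q, w) = -(-1)*32/9 = -1/9*(-32) = 32/9)
y(r, Q) = r*(-4 + Q)
D = -6 (D = -2 - 4 = -6)
W(m, C) = 72 - 18*C (W(m, C) = -18*(-4 + C) = -6*(-12 + 3*C) = 72 - 18*C)
sqrt(A(-15, -13) + W(-21, -13)) = sqrt(32/9 + (72 - 18*(-13))) = sqrt(32/9 + (72 + 234)) = sqrt(32/9 + 306) = sqrt(2786/9) = sqrt(2786)/3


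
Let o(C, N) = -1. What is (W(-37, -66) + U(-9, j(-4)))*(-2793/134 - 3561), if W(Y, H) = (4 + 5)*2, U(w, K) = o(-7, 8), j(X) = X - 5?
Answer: -8159439/134 ≈ -60891.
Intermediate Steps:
j(X) = -5 + X
U(w, K) = -1
W(Y, H) = 18 (W(Y, H) = 9*2 = 18)
(W(-37, -66) + U(-9, j(-4)))*(-2793/134 - 3561) = (18 - 1)*(-2793/134 - 3561) = 17*(-2793*1/134 - 3561) = 17*(-2793/134 - 3561) = 17*(-479967/134) = -8159439/134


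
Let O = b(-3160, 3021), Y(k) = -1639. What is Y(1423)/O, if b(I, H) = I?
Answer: 1639/3160 ≈ 0.51867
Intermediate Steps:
O = -3160
Y(1423)/O = -1639/(-3160) = -1639*(-1/3160) = 1639/3160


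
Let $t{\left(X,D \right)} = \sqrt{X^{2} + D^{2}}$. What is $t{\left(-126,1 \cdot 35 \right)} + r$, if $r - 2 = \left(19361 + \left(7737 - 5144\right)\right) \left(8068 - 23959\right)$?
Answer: $-348871012 + 7 \sqrt{349} \approx -3.4887 \cdot 10^{8}$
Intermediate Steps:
$r = -348871012$ ($r = 2 + \left(19361 + \left(7737 - 5144\right)\right) \left(8068 - 23959\right) = 2 + \left(19361 + \left(7737 - 5144\right)\right) \left(-15891\right) = 2 + \left(19361 + 2593\right) \left(-15891\right) = 2 + 21954 \left(-15891\right) = 2 - 348871014 = -348871012$)
$t{\left(X,D \right)} = \sqrt{D^{2} + X^{2}}$
$t{\left(-126,1 \cdot 35 \right)} + r = \sqrt{\left(1 \cdot 35\right)^{2} + \left(-126\right)^{2}} - 348871012 = \sqrt{35^{2} + 15876} - 348871012 = \sqrt{1225 + 15876} - 348871012 = \sqrt{17101} - 348871012 = 7 \sqrt{349} - 348871012 = -348871012 + 7 \sqrt{349}$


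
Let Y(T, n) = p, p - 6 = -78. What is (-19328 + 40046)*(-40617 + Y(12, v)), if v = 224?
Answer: -842994702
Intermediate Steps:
p = -72 (p = 6 - 78 = -72)
Y(T, n) = -72
(-19328 + 40046)*(-40617 + Y(12, v)) = (-19328 + 40046)*(-40617 - 72) = 20718*(-40689) = -842994702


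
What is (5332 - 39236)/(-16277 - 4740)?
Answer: 33904/21017 ≈ 1.6132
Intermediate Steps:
(5332 - 39236)/(-16277 - 4740) = -33904/(-21017) = -33904*(-1/21017) = 33904/21017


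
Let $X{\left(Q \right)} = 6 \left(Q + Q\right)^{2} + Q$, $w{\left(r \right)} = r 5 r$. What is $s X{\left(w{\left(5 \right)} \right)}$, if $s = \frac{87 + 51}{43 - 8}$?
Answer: $\frac{10353450}{7} \approx 1.4791 \cdot 10^{6}$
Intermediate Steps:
$w{\left(r \right)} = 5 r^{2}$ ($w{\left(r \right)} = 5 r r = 5 r^{2}$)
$s = \frac{138}{35} \approx 3.9429$
$X{\left(Q \right)} = Q + 24 Q^{2}$ ($X{\left(Q \right)} = 6 \left(2 Q\right)^{2} + Q = 6 \cdot 4 Q^{2} + Q = 24 Q^{2} + Q = Q + 24 Q^{2}$)
$s X{\left(w{\left(5 \right)} \right)} = \frac{138 \cdot 5 \cdot 5^{2} \left(1 + 24 \cdot 5 \cdot 5^{2}\right)}{35} = \frac{138 \cdot 5 \cdot 25 \left(1 + 24 \cdot 5 \cdot 25\right)}{35} = \frac{138 \cdot 125 \left(1 + 24 \cdot 125\right)}{35} = \frac{138 \cdot 125 \left(1 + 3000\right)}{35} = \frac{138 \cdot 125 \cdot 3001}{35} = \frac{138}{35} \cdot 375125 = \frac{10353450}{7}$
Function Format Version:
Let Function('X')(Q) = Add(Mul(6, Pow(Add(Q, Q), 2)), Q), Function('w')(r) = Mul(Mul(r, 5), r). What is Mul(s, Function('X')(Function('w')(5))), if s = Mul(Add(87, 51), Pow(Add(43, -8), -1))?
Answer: Rational(10353450, 7) ≈ 1.4791e+6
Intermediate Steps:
Function('w')(r) = Mul(5, Pow(r, 2)) (Function('w')(r) = Mul(Mul(5, r), r) = Mul(5, Pow(r, 2)))
s = Rational(138, 35) (s = Mul(138, Pow(35, -1)) = Mul(138, Rational(1, 35)) = Rational(138, 35) ≈ 3.9429)
Function('X')(Q) = Add(Q, Mul(24, Pow(Q, 2))) (Function('X')(Q) = Add(Mul(6, Pow(Mul(2, Q), 2)), Q) = Add(Mul(6, Mul(4, Pow(Q, 2))), Q) = Add(Mul(24, Pow(Q, 2)), Q) = Add(Q, Mul(24, Pow(Q, 2))))
Mul(s, Function('X')(Function('w')(5))) = Mul(Rational(138, 35), Mul(Mul(5, Pow(5, 2)), Add(1, Mul(24, Mul(5, Pow(5, 2)))))) = Mul(Rational(138, 35), Mul(Mul(5, 25), Add(1, Mul(24, Mul(5, 25))))) = Mul(Rational(138, 35), Mul(125, Add(1, Mul(24, 125)))) = Mul(Rational(138, 35), Mul(125, Add(1, 3000))) = Mul(Rational(138, 35), Mul(125, 3001)) = Mul(Rational(138, 35), 375125) = Rational(10353450, 7)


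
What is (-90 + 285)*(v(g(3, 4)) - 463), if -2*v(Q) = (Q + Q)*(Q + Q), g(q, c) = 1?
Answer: -90675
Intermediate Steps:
v(Q) = -2*Q² (v(Q) = -(Q + Q)*(Q + Q)/2 = -2*Q*2*Q/2 = -2*Q²)
(-90 + 285)*(v(g(3, 4)) - 463) = (-90 + 285)*(-2*1² - 463) = 195*(-2*1 - 463) = 195*(-2 - 463) = 195*(-465) = -90675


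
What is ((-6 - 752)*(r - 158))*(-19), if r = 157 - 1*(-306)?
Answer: 4392610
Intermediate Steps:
r = 463 (r = 157 + 306 = 463)
((-6 - 752)*(r - 158))*(-19) = ((-6 - 752)*(463 - 158))*(-19) = -758*305*(-19) = -231190*(-19) = 4392610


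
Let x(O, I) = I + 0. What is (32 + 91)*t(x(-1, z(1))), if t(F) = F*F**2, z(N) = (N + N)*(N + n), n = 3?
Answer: 62976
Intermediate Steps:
z(N) = 2*N*(3 + N) (z(N) = (N + N)*(N + 3) = (2*N)*(3 + N) = 2*N*(3 + N))
x(O, I) = I
t(F) = F**3
(32 + 91)*t(x(-1, z(1))) = (32 + 91)*(2*1*(3 + 1))**3 = 123*(2*1*4)**3 = 123*8**3 = 123*512 = 62976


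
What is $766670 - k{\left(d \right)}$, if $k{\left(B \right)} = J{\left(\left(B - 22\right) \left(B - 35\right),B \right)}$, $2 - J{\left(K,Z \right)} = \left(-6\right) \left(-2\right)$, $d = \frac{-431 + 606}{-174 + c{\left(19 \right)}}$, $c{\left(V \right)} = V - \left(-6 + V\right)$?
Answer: $766680$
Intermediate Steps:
$c{\left(V \right)} = 6$
$d = - \frac{25}{24}$ ($d = \frac{-431 + 606}{-174 + 6} = \frac{175}{-168} = 175 \left(- \frac{1}{168}\right) = - \frac{25}{24} \approx -1.0417$)
$J{\left(K,Z \right)} = -10$ ($J{\left(K,Z \right)} = 2 - \left(-6\right) \left(-2\right) = 2 - 12 = -10$)
$k{\left(B \right)} = -10$
$766670 - k{\left(d \right)} = 766670 - -10 = 766670 + 10 = 766680$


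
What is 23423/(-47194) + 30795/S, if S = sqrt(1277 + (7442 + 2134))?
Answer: -23423/47194 + 30795*sqrt(10853)/10853 ≈ 295.10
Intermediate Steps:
S = sqrt(10853) (S = sqrt(1277 + 9576) = sqrt(10853) ≈ 104.18)
23423/(-47194) + 30795/S = 23423/(-47194) + 30795/(sqrt(10853)) = 23423*(-1/47194) + 30795*(sqrt(10853)/10853) = -23423/47194 + 30795*sqrt(10853)/10853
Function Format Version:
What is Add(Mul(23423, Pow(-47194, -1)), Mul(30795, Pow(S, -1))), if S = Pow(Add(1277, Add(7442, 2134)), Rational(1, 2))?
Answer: Add(Rational(-23423, 47194), Mul(Rational(30795, 10853), Pow(10853, Rational(1, 2)))) ≈ 295.10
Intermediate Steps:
S = Pow(10853, Rational(1, 2)) (S = Pow(Add(1277, 9576), Rational(1, 2)) = Pow(10853, Rational(1, 2)) ≈ 104.18)
Add(Mul(23423, Pow(-47194, -1)), Mul(30795, Pow(S, -1))) = Add(Mul(23423, Pow(-47194, -1)), Mul(30795, Pow(Pow(10853, Rational(1, 2)), -1))) = Add(Mul(23423, Rational(-1, 47194)), Mul(30795, Mul(Rational(1, 10853), Pow(10853, Rational(1, 2))))) = Add(Rational(-23423, 47194), Mul(Rational(30795, 10853), Pow(10853, Rational(1, 2))))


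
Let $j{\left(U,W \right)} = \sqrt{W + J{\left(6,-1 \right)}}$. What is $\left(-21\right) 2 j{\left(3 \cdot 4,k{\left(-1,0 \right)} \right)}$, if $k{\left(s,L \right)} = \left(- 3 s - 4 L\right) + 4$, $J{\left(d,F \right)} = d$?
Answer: $- 42 \sqrt{13} \approx -151.43$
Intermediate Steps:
$k{\left(s,L \right)} = 4 - 4 L - 3 s$ ($k{\left(s,L \right)} = \left(- 4 L - 3 s\right) + 4 = 4 - 4 L - 3 s$)
$j{\left(U,W \right)} = \sqrt{6 + W}$ ($j{\left(U,W \right)} = \sqrt{W + 6} = \sqrt{6 + W}$)
$\left(-21\right) 2 j{\left(3 \cdot 4,k{\left(-1,0 \right)} \right)} = \left(-21\right) 2 \sqrt{6 - -7} = - 42 \sqrt{6 + \left(4 + 0 + 3\right)} = - 42 \sqrt{6 + 7} = - 42 \sqrt{13}$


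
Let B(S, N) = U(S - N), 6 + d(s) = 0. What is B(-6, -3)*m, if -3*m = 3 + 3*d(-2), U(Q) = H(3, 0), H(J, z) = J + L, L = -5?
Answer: -10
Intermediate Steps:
d(s) = -6 (d(s) = -6 + 0 = -6)
H(J, z) = -5 + J (H(J, z) = J - 5 = -5 + J)
U(Q) = -2 (U(Q) = -5 + 3 = -2)
m = 5 (m = -(3 + 3*(-6))/3 = -(3 - 18)/3 = -⅓*(-15) = 5)
B(S, N) = -2
B(-6, -3)*m = -2*5 = -10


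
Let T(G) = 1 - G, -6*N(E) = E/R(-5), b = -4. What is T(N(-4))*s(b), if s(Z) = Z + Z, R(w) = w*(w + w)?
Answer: -592/75 ≈ -7.8933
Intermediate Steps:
R(w) = 2*w² (R(w) = w*(2*w) = 2*w²)
N(E) = -E/300 (N(E) = -E/(6*(2*(-5)²)) = -E/(6*(2*25)) = -E/(6*50) = -E/300)
s(Z) = 2*Z
T(N(-4))*s(b) = (1 - (-1)*(-4)/300)*(2*(-4)) = (1 - 1*1/75)*(-8) = (1 - 1/75)*(-8) = (74/75)*(-8) = -592/75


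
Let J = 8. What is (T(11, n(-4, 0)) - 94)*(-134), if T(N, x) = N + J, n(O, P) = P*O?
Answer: 10050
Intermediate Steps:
n(O, P) = O*P
T(N, x) = 8 + N (T(N, x) = N + 8 = 8 + N)
(T(11, n(-4, 0)) - 94)*(-134) = ((8 + 11) - 94)*(-134) = (19 - 94)*(-134) = -75*(-134) = 10050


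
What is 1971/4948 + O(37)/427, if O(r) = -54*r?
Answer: -9044487/2112796 ≈ -4.2808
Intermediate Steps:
1971/4948 + O(37)/427 = 1971/4948 - 54*37/427 = 1971*(1/4948) - 1998*1/427 = 1971/4948 - 1998/427 = -9044487/2112796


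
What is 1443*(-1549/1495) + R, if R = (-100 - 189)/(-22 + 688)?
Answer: -114544609/76590 ≈ -1495.6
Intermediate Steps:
R = -289/666 ≈ -0.43393
1443*(-1549/1495) + R = 1443*(-1549/1495) - 289/666 = -171939/115 - 289/666 = -114544609/76590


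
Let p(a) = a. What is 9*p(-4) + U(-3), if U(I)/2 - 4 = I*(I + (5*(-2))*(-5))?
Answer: -310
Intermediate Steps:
U(I) = 8 + 2*I*(50 + I) (U(I) = 8 + 2*(I*(I + (5*(-2))*(-5))) = 8 + 2*(I*(I - 10*(-5))) = 8 + 2*(I*(I + 50)) = 8 + 2*(I*(50 + I)) = 8 + 2*I*(50 + I))
9*p(-4) + U(-3) = 9*(-4) + (8 + 2*(-3)² + 100*(-3)) = -36 + (8 + 2*9 - 300) = -36 + (8 + 18 - 300) = -36 - 274 = -310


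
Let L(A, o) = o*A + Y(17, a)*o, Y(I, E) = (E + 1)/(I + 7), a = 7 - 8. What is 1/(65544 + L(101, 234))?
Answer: 1/89178 ≈ 1.1214e-5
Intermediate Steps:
a = -1
Y(I, E) = (1 + E)/(7 + I)
L(A, o) = A*o (L(A, o) = o*A + ((1 - 1)/(7 + 17))*o = A*o + (0/24)*o = A*o + ((1/24)*0)*o = A*o + 0*o = A*o + 0 = A*o)
1/(65544 + L(101, 234)) = 1/(65544 + 101*234) = 1/(65544 + 23634) = 1/89178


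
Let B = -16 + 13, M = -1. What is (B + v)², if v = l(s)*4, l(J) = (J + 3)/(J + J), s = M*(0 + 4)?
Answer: 25/4 ≈ 6.2500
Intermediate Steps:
B = -3
s = -4 (s = -(0 + 4) = -1*4 = -4)
l(J) = (3 + J)/(2*J) (l(J) = (3 + J)/((2*J)) = (3 + J)*(1/(2*J)) = (3 + J)/(2*J))
v = ½ (v = ((½)*(3 - 4)/(-4))*4 = ((½)*(-¼)*(-1))*4 = (⅛)*4 = ½ ≈ 0.50000)
(B + v)² = (-3 + ½)² = (-5/2)² = 25/4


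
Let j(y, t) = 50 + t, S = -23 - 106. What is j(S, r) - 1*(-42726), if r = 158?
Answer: 42934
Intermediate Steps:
S = -129
j(S, r) - 1*(-42726) = (50 + 158) - 1*(-42726) = 208 + 42726 = 42934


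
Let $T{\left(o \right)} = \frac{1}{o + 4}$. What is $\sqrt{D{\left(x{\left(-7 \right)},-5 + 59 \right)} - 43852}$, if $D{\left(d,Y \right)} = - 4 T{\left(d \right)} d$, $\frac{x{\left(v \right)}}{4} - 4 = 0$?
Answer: $\frac{6 i \sqrt{30455}}{5} \approx 209.42 i$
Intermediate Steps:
$x{\left(v \right)} = 16$ ($x{\left(v \right)} = 16 + 4 \cdot 0 = 16 + 0 = 16$)
$T{\left(o \right)} = \frac{1}{4 + o}$
$D{\left(d,Y \right)} = - \frac{4 d}{4 + d}$ ($D{\left(d,Y \right)} = - \frac{4}{4 + d} d = - \frac{4 d}{4 + d}$)
$\sqrt{D{\left(x{\left(-7 \right)},-5 + 59 \right)} - 43852} = \sqrt{\left(-4\right) 16 \frac{1}{4 + 16} - 43852} = \sqrt{\left(-4\right) 16 \cdot \frac{1}{20} - 43852} = \sqrt{- \frac{16}{5} - 43852} = \sqrt{- \frac{219276}{5}} = \frac{6 i \sqrt{30455}}{5}$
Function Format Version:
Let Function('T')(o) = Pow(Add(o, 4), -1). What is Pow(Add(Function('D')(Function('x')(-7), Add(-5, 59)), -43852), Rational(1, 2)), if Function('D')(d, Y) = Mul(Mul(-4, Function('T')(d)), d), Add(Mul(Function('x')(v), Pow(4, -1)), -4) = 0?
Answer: Mul(Rational(6, 5), I, Pow(30455, Rational(1, 2))) ≈ Mul(209.42, I)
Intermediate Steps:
Function('x')(v) = 16 (Function('x')(v) = Add(16, Mul(4, 0)) = Add(16, 0) = 16)
Function('T')(o) = Pow(Add(4, o), -1)
Function('D')(d, Y) = Mul(-4, d, Pow(Add(4, d), -1)) (Function('D')(d, Y) = Mul(Mul(-4, Pow(Add(4, d), -1)), d) = Mul(-4, d, Pow(Add(4, d), -1)))
Pow(Add(Function('D')(Function('x')(-7), Add(-5, 59)), -43852), Rational(1, 2)) = Pow(Add(Mul(-4, 16, Pow(Add(4, 16), -1)), -43852), Rational(1, 2)) = Pow(Add(Mul(-4, 16, Pow(20, -1)), -43852), Rational(1, 2)) = Pow(Add(Mul(-4, 16, Rational(1, 20)), -43852), Rational(1, 2)) = Pow(Add(Rational(-16, 5), -43852), Rational(1, 2)) = Pow(Rational(-219276, 5), Rational(1, 2)) = Mul(Rational(6, 5), I, Pow(30455, Rational(1, 2)))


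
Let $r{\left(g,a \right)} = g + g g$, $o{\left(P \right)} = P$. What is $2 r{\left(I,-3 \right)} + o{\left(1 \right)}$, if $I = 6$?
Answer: $85$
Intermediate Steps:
$r{\left(g,a \right)} = g + g^{2}$
$2 r{\left(I,-3 \right)} + o{\left(1 \right)} = 2 \cdot 6 \left(1 + 6\right) + 1 = 2 \cdot 6 \cdot 7 + 1 = 2 \cdot 42 + 1 = 84 + 1 = 85$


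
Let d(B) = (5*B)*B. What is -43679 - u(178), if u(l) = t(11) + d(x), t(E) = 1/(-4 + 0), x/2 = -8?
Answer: -179835/4 ≈ -44959.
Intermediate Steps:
x = -16 (x = 2*(-8) = -16)
t(E) = -1/4 (t(E) = 1/(-4) = -1/4)
d(B) = 5*B**2
u(l) = 5119/4 (u(l) = -1/4 + 5*(-16)**2 = -1/4 + 5*256 = -1/4 + 1280 = 5119/4)
-43679 - u(178) = -43679 - 1*5119/4 = -43679 - 5119/4 = -179835/4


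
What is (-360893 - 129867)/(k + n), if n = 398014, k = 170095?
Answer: -490760/568109 ≈ -0.86385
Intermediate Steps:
(-360893 - 129867)/(k + n) = (-360893 - 129867)/(170095 + 398014) = -490760/568109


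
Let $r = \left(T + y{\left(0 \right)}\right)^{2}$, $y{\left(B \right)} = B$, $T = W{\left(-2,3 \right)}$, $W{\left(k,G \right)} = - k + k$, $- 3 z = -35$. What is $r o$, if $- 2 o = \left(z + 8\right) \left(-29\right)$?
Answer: $0$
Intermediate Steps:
$z = \frac{35}{3}$ ($z = \left(- \frac{1}{3}\right) \left(-35\right) = \frac{35}{3} \approx 11.667$)
$o = \frac{1711}{6}$ ($o = - \frac{\left(\frac{35}{3} + 8\right) \left(-29\right)}{2} = - \frac{\frac{59}{3} \left(-29\right)}{2} = \left(- \frac{1}{2}\right) \left(- \frac{1711}{3}\right) = \frac{1711}{6} \approx 285.17$)
$W{\left(k,G \right)} = 0$
$T = 0$
$r = 0$ ($r = \left(0 + 0\right)^{2} = 0^{2} = 0$)
$r o = 0 \cdot \frac{1711}{6} = 0$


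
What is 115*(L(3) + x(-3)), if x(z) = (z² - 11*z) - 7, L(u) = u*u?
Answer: 5060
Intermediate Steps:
L(u) = u²
x(z) = -7 + z² - 11*z
115*(L(3) + x(-3)) = 115*(3² + (-7 + (-3)² - 11*(-3))) = 115*(9 + (-7 + 9 + 33)) = 115*(9 + 35) = 115*44 = 5060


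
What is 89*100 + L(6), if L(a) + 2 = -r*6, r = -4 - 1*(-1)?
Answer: 8916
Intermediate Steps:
r = -3 (r = -4 + 1 = -3)
L(a) = 16 (L(a) = -2 - 1*(-3)*6 = -2 + 3*6 = -2 + 18 = 16)
89*100 + L(6) = 89*100 + 16 = 8900 + 16 = 8916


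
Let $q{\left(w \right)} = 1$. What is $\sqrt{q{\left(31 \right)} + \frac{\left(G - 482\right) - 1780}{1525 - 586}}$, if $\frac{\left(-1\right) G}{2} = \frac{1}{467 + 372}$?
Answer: $\frac{i \sqrt{874480522179}}{787821} \approx 1.187 i$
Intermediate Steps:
$G = - \frac{2}{839}$ ($G = - \frac{2}{467 + 372} = - \frac{2}{839} \approx -0.0023838$)
$\sqrt{q{\left(31 \right)} + \frac{\left(G - 482\right) - 1780}{1525 - 586}} = \sqrt{1 + \frac{\left(- \frac{2}{839} - 482\right) - 1780}{1525 - 586}} = \sqrt{1 + \frac{- \frac{404400}{839} - 1780}{939}} = \sqrt{1 - \frac{1897820}{787821}} = \sqrt{- \frac{1109999}{787821}} = \frac{i \sqrt{874480522179}}{787821}$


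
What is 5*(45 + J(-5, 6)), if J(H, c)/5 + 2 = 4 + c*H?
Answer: -475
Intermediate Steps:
J(H, c) = 10 + 5*H*c (J(H, c) = -10 + 5*(4 + c*H) = -10 + 5*(4 + H*c) = -10 + (20 + 5*H*c) = 10 + 5*H*c)
5*(45 + J(-5, 6)) = 5*(45 + (10 + 5*(-5)*6)) = 5*(45 + (10 - 150)) = 5*(45 - 140) = 5*(-95) = -475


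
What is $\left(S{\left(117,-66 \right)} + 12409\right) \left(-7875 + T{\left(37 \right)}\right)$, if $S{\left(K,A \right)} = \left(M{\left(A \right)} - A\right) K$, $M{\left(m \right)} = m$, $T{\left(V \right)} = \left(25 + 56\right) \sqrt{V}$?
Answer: $-97720875 + 1005129 \sqrt{37} \approx -9.1607 \cdot 10^{7}$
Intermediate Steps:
$T{\left(V \right)} = 81 \sqrt{V}$
$S{\left(K,A \right)} = 0$ ($S{\left(K,A \right)} = \left(A - A\right) K = 0 K = 0$)
$\left(S{\left(117,-66 \right)} + 12409\right) \left(-7875 + T{\left(37 \right)}\right) = \left(0 + 12409\right) \left(-7875 + 81 \sqrt{37}\right) = 12409 \left(-7875 + 81 \sqrt{37}\right) = -97720875 + 1005129 \sqrt{37}$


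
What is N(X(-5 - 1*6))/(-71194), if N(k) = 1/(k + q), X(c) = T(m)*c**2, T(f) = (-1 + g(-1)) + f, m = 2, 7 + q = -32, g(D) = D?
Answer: 1/2776566 ≈ 3.6016e-7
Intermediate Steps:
q = -39 (q = -7 - 32 = -39)
T(f) = -2 + f (T(f) = (-1 - 1) + f = -2 + f)
X(c) = 0 (X(c) = (-2 + 2)*c**2 = 0*c**2 = 0)
N(k) = 1/(-39 + k) (N(k) = 1/(k - 39) = 1/(-39 + k))
N(X(-5 - 1*6))/(-71194) = 1/((-39 + 0)*(-71194)) = -1/71194/(-39) = -1/39*(-1/71194) = 1/2776566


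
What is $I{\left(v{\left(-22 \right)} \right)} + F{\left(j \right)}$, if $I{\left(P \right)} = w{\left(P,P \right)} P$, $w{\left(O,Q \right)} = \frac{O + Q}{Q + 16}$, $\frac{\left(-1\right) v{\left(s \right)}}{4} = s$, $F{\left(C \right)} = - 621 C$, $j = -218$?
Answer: $\frac{1761850}{13} \approx 1.3553 \cdot 10^{5}$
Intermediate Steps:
$v{\left(s \right)} = - 4 s$
$w{\left(O,Q \right)} = \frac{O + Q}{16 + Q}$
$I{\left(P \right)} = \frac{2 P^{2}}{16 + P}$ ($I{\left(P \right)} = \frac{P + P}{16 + P} P = \frac{2 P}{16 + P} P = \frac{2 P^{2}}{16 + P}$)
$I{\left(v{\left(-22 \right)} \right)} + F{\left(j \right)} = \frac{2 \left(\left(-4\right) \left(-22\right)\right)^{2}}{16 - -88} - -135378 = \frac{2 \cdot 88^{2}}{16 + 88} + 135378 = 2 \cdot 7744 \cdot \frac{1}{104} + 135378 = \frac{1936}{13} + 135378 = \frac{1761850}{13}$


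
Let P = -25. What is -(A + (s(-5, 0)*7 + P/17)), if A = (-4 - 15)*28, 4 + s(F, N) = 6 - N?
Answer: 8831/17 ≈ 519.47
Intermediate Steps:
s(F, N) = 2 - N (s(F, N) = -4 + (6 - N) = 2 - N)
A = -532 (A = -19*28 = -532)
-(A + (s(-5, 0)*7 + P/17)) = -(-532 + ((2 - 1*0)*7 - 25/17)) = -(-532 + ((2 + 0)*7 - 25*1/17)) = -(-532 + (2*7 - 25/17)) = -(-532 + (14 - 25/17)) = -(-532 + 213/17) = -1*(-8831/17) = 8831/17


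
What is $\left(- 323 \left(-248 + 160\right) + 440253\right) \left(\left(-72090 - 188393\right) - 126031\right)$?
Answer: $-181150221978$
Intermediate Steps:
$\left(- 323 \left(-248 + 160\right) + 440253\right) \left(\left(-72090 - 188393\right) - 126031\right) = \left(\left(-323\right) \left(-88\right) + 440253\right) \left(-260483 - 126031\right) = \left(28424 + 440253\right) \left(-386514\right) = 468677 \left(-386514\right) = -181150221978$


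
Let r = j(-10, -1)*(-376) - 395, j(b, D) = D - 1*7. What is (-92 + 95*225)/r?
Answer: 21283/2613 ≈ 8.1451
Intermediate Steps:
j(b, D) = -7 + D (j(b, D) = D - 7 = -7 + D)
r = 2613 (r = (-7 - 1)*(-376) - 395 = -8*(-376) - 395 = 3008 - 395 = 2613)
(-92 + 95*225)/r = (-92 + 95*225)/2613 = (-92 + 21375)*(1/2613) = 21283*(1/2613) = 21283/2613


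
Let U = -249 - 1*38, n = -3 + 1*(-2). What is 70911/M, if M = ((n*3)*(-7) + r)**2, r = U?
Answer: 70911/33124 ≈ 2.1408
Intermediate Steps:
n = -5 (n = -3 - 2 = -5)
U = -287 (U = -249 - 38 = -287)
r = -287
M = 33124 (M = (-5*3*(-7) - 287)**2 = (-15*(-7) - 287)**2 = (105 - 287)**2 = (-182)**2 = 33124)
70911/M = 70911/33124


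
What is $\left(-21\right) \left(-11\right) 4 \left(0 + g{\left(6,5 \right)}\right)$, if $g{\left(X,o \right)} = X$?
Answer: $5544$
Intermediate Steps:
$\left(-21\right) \left(-11\right) 4 \left(0 + g{\left(6,5 \right)}\right) = \left(-21\right) \left(-11\right) 4 \left(0 + 6\right) = 231 \cdot 4 \cdot 6 = 231 \cdot 24 = 5544$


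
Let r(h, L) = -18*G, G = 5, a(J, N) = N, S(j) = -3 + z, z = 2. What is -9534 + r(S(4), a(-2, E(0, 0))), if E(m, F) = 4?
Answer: -9624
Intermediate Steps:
S(j) = -1 (S(j) = -3 + 2 = -1)
r(h, L) = -90 (r(h, L) = -18*5 = -90)
-9534 + r(S(4), a(-2, E(0, 0))) = -9534 - 90 = -9624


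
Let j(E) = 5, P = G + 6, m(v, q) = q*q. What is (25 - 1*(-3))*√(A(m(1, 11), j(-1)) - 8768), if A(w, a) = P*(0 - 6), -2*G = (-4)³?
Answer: 56*I*√2249 ≈ 2655.7*I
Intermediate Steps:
m(v, q) = q²
G = 32 (G = -½*(-4)³ = -½*(-64) = 32)
P = 38 (P = 32 + 6 = 38)
A(w, a) = -228 (A(w, a) = 38*(0 - 6) = 38*(-6) = -228)
(25 - 1*(-3))*√(A(m(1, 11), j(-1)) - 8768) = (25 - 1*(-3))*√(-228 - 8768) = (25 + 3)*√(-8996) = 28*(2*I*√2249) = 56*I*√2249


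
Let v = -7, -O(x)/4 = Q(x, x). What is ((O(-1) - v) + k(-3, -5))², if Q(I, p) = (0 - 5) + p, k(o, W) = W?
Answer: 676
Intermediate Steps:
Q(I, p) = -5 + p
O(x) = 20 - 4*x (O(x) = -4*(-5 + x) = 20 - 4*x)
((O(-1) - v) + k(-3, -5))² = (((20 - 4*(-1)) - 1*(-7)) - 5)² = (((20 + 4) + 7) - 5)² = ((24 + 7) - 5)² = (31 - 5)² = 26² = 676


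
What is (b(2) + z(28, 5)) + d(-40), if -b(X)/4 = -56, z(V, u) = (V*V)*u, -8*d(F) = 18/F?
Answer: 663049/160 ≈ 4144.1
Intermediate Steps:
d(F) = -9/(4*F)
z(V, u) = u*V² (z(V, u) = V²*u = u*V²)
b(X) = 224 (b(X) = -4*(-56) = 224)
(b(2) + z(28, 5)) + d(-40) = (224 + 5*28²) - 9/4/(-40) = (224 + 5*784) - 9/4*(-1/40) = (224 + 3920) + 9/160 = 4144 + 9/160 = 663049/160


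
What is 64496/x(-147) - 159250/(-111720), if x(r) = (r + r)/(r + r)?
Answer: 14705413/228 ≈ 64497.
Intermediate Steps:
x(r) = 1 (x(r) = (2*r)/((2*r)) = (2*r)*(1/(2*r)) = 1)
64496/x(-147) - 159250/(-111720) = 64496/1 - 159250/(-111720) = 64496*1 - 159250*(-1/111720) = 64496 + 325/228 = 14705413/228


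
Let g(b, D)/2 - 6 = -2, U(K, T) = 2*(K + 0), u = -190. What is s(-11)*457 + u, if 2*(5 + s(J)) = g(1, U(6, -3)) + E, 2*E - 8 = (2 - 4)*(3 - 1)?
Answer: -190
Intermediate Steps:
U(K, T) = 2*K
g(b, D) = 8 (g(b, D) = 12 + 2*(-2) = 12 - 4 = 8)
E = 2 (E = 4 + ((2 - 4)*(3 - 1))/2 = 4 + (-2*2)/2 = 4 + (½)*(-4) = 4 - 2 = 2)
s(J) = 0 (s(J) = -5 + (8 + 2)/2 = -5 + (½)*10 = -5 + 5 = 0)
s(-11)*457 + u = 0*457 - 190 = 0 - 190 = -190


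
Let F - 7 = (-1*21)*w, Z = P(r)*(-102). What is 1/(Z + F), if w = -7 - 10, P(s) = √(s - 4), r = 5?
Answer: 1/262 ≈ 0.0038168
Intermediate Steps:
P(s) = √(-4 + s)
w = -17
Z = -102 (Z = √(-4 + 5)*(-102) = √1*(-102) = 1*(-102) = -102)
F = 364 (F = 7 - 1*21*(-17) = 7 - 21*(-17) = 7 + 357 = 364)
1/(Z + F) = 1/(-102 + 364) = 1/262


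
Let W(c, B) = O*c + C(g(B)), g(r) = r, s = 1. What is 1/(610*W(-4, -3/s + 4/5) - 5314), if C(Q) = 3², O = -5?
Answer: 1/12376 ≈ 8.0802e-5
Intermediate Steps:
C(Q) = 9
W(c, B) = 9 - 5*c (W(c, B) = -5*c + 9 = 9 - 5*c)
1/(610*W(-4, -3/s + 4/5) - 5314) = 1/(610*(9 - 5*(-4)) - 5314) = 1/(610*(9 + 20) - 5314) = 1/(610*29 - 5314) = 1/(17690 - 5314) = 1/12376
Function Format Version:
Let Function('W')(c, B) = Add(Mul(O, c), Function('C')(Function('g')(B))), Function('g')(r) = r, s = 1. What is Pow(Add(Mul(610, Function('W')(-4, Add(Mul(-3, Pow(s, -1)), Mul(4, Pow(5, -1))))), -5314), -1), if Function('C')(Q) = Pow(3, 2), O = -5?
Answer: Rational(1, 12376) ≈ 8.0802e-5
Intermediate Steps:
Function('C')(Q) = 9
Function('W')(c, B) = Add(9, Mul(-5, c)) (Function('W')(c, B) = Add(Mul(-5, c), 9) = Add(9, Mul(-5, c)))
Pow(Add(Mul(610, Function('W')(-4, Add(Mul(-3, Pow(s, -1)), Mul(4, Pow(5, -1))))), -5314), -1) = Pow(Add(Mul(610, Add(9, Mul(-5, -4))), -5314), -1) = Pow(Add(Mul(610, Add(9, 20)), -5314), -1) = Pow(Add(Mul(610, 29), -5314), -1) = Pow(Add(17690, -5314), -1) = Pow(12376, -1) = Rational(1, 12376)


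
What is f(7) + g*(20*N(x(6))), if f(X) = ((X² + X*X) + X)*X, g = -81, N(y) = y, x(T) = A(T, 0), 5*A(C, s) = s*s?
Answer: 735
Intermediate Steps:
A(C, s) = s²/5 (A(C, s) = (s*s)/5 = s²/5)
x(T) = 0 (x(T) = (⅕)*0² = (⅕)*0 = 0)
f(X) = X*(X + 2*X²) (f(X) = ((X² + X²) + X)*X = (2*X² + X)*X = (X + 2*X²)*X = X*(X + 2*X²))
f(7) + g*(20*N(x(6))) = 7²*(1 + 2*7) - 1620*0 = 49*(1 + 14) - 81*0 = 49*15 + 0 = 735 + 0 = 735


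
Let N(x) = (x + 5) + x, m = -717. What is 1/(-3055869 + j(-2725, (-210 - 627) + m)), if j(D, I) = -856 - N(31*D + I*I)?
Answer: -1/7717612 ≈ -1.2957e-7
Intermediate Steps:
N(x) = 5 + 2*x (N(x) = (5 + x) + x = 5 + 2*x)
j(D, I) = -861 - 62*D - 2*I² (j(D, I) = -856 - (5 + 2*(31*D + I*I)) = -856 - (5 + 2*(31*D + I²)) = -856 - (5 + 2*(I² + 31*D)) = -856 - (5 + (2*I² + 62*D)) = -856 - (5 + 2*I² + 62*D) = -856 + (-5 - 62*D - 2*I²) = -861 - 62*D - 2*I²)
1/(-3055869 + j(-2725, (-210 - 627) + m)) = 1/(-3055869 + (-861 - 62*(-2725) - 2*((-210 - 627) - 717)²)) = 1/(-3055869 + (-861 + 168950 - 2*(-837 - 717)²)) = 1/(-3055869 + (-861 + 168950 - 2*(-1554)²)) = 1/(-3055869 + (-861 + 168950 - 2*2414916)) = 1/(-3055869 + (-861 + 168950 - 4829832)) = 1/(-3055869 - 4661743) = 1/(-7717612) = -1/7717612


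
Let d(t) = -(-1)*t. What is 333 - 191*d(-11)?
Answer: 2434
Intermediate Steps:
d(t) = t
333 - 191*d(-11) = 333 - 191*(-11) = 333 + 2101 = 2434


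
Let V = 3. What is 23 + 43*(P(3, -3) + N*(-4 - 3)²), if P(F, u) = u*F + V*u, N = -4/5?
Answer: -12183/5 ≈ -2436.6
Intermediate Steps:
N = -⅘ (N = -4*⅕ = -⅘ ≈ -0.80000)
P(F, u) = 3*u + F*u (P(F, u) = u*F + 3*u = F*u + 3*u = 3*u + F*u)
23 + 43*(P(3, -3) + N*(-4 - 3)²) = 23 + 43*(-3*(3 + 3) - 4*(-4 - 3)²/5) = 23 + 43*(-3*6 - ⅘*(-7)²) = 23 + 43*(-18 - ⅘*49) = 23 + 43*(-18 - 196/5) = 23 + 43*(-286/5) = 23 - 12298/5 = -12183/5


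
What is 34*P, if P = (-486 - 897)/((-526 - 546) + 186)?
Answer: 23511/443 ≈ 53.072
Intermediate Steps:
P = 1383/886 (P = -1383/(-1072 + 186) = -1383/(-886) = -1383*(-1/886) = 1383/886 ≈ 1.5609)
34*P = 34*(1383/886) = 23511/443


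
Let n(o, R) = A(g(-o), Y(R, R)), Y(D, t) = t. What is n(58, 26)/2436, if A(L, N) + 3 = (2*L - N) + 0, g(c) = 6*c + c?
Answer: -29/84 ≈ -0.34524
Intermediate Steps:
g(c) = 7*c
A(L, N) = -3 - N + 2*L (A(L, N) = -3 + ((2*L - N) + 0) = -3 + ((-N + 2*L) + 0) = -3 + (-N + 2*L) = -3 - N + 2*L)
n(o, R) = -3 - R - 14*o (n(o, R) = -3 - R + 2*(7*(-o)) = -3 - R + 2*(-7*o) = -3 - R - 14*o)
n(58, 26)/2436 = (-3 - 1*26 - 14*58)/2436 = (-3 - 26 - 812)*(1/2436) = -841*1/2436 = -29/84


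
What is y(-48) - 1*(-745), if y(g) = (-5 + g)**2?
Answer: 3554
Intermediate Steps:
y(-48) - 1*(-745) = (-5 - 48)**2 - 1*(-745) = (-53)**2 + 745 = 2809 + 745 = 3554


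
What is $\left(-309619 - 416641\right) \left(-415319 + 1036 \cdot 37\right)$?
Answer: $273790578620$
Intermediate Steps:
$\left(-309619 - 416641\right) \left(-415319 + 1036 \cdot 37\right) = - 726260 \left(-415319 + 38332\right) = \left(-726260\right) \left(-376987\right) = 273790578620$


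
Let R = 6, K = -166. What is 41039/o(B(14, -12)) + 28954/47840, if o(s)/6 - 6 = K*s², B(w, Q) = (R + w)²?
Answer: 576518136487/952972584720 ≈ 0.60497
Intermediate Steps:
B(w, Q) = (6 + w)²
o(s) = 36 - 996*s² (o(s) = 36 + 6*(-166*s²) = 36 - 996*s²)
41039/o(B(14, -12)) + 28954/47840 = 41039/(36 - 996*(6 + 14)⁴) + 28954/47840 = 41039/(36 - 996*(20²)²) + 28954*(1/47840) = 41039/(36 - 996*400²) + 14477/23920 = 41039/(36 - 996*160000) + 14477/23920 = 41039/(36 - 159360000) + 14477/23920 = 41039/(-159359964) + 14477/23920 = 41039*(-1/159359964) + 14477/23920 = -41039/159359964 + 14477/23920 = 576518136487/952972584720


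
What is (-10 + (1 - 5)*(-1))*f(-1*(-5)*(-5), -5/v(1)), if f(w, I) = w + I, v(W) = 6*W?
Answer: 155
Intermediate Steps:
f(w, I) = I + w
(-10 + (1 - 5)*(-1))*f(-1*(-5)*(-5), -5/v(1)) = (-10 + (1 - 5)*(-1))*(-5/(6*1) - 1*(-5)*(-5)) = (-10 - 4*(-1))*(-5/6 + 5*(-5)) = (-10 + 4)*(-5*⅙ - 25) = -6*(-⅚ - 25) = -6*(-155/6) = 155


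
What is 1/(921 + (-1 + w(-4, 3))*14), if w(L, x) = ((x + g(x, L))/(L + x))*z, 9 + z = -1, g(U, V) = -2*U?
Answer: 1/487 ≈ 0.0020534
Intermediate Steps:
z = -10 (z = -9 - 1 = -10)
w(L, x) = 10*x/(L + x) (w(L, x) = ((x - 2*x)/(L + x))*(-10) = ((-x)/(L + x))*(-10) = -x/(L + x)*(-10) = 10*x/(L + x))
1/(921 + (-1 + w(-4, 3))*14) = 1/(921 + (-1 + 10*3/(-4 + 3))*14) = 1/(921 + (-1 + 10*3/(-1))*14) = 1/(921 + (-1 + 10*3*(-1))*14) = 1/(921 + (-1 - 30)*14) = 1/(921 - 31*14) = 1/(921 - 434) = 1/487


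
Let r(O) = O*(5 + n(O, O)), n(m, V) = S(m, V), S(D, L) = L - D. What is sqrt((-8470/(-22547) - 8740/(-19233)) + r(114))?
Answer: 4*sqrt(15213175535974435)/20649831 ≈ 23.892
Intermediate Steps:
n(m, V) = V - m
r(O) = 5*O (r(O) = O*(5 + (O - O)) = O*(5 + 0) = O*5 = 5*O)
sqrt((-8470/(-22547) - 8740/(-19233)) + r(114)) = sqrt((-8470/(-22547) - 8740/(-19233)) + 5*114) = sqrt((-8470*(-1/22547) - 8740*(-1/19233)) + 570) = sqrt((1210/3221 + 8740/19233) + 570) = sqrt(51423470/61949493 + 570) = sqrt(35362634480/61949493) = 4*sqrt(15213175535974435)/20649831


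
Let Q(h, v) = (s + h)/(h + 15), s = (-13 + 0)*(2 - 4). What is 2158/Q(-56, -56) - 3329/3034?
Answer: 134171191/45510 ≈ 2948.2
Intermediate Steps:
s = 26 (s = -13*(-2) = 26)
Q(h, v) = (26 + h)/(15 + h) (Q(h, v) = (26 + h)/(h + 15) = (26 + h)/(15 + h))
2158/Q(-56, -56) - 3329/3034 = 2158/(((26 - 56)/(15 - 56))) - 3329/3034 = 2158/((-30/(-41))) - 3329*1/3034 = 2158/((-1/41*(-30))) - 3329/3034 = 2158/(30/41) - 3329/3034 = 2158*(41/30) - 3329/3034 = 44239/15 - 3329/3034 = 134171191/45510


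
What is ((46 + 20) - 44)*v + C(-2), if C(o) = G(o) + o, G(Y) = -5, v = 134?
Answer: 2941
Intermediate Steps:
C(o) = -5 + o
((46 + 20) - 44)*v + C(-2) = ((46 + 20) - 44)*134 + (-5 - 2) = (66 - 44)*134 - 7 = 22*134 - 7 = 2948 - 7 = 2941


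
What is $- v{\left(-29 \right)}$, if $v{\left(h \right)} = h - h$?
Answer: $0$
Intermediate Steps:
$v{\left(h \right)} = 0$
$- v{\left(-29 \right)} = \left(-1\right) 0 = 0$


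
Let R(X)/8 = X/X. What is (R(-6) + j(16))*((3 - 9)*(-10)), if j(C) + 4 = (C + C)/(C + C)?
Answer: 300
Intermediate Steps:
R(X) = 8 (R(X) = 8*(X/X) = 8*1 = 8)
j(C) = -3 (j(C) = -4 + (C + C)/(C + C) = -4 + (2*C)/((2*C)) = -4 + (2*C)*(1/(2*C)) = -4 + 1 = -3)
(R(-6) + j(16))*((3 - 9)*(-10)) = (8 - 3)*((3 - 9)*(-10)) = 5*(-6*(-10)) = 5*60 = 300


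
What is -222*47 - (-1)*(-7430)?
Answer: -17864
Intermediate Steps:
-222*47 - (-1)*(-7430) = -10434 - 1*7430 = -10434 - 7430 = -17864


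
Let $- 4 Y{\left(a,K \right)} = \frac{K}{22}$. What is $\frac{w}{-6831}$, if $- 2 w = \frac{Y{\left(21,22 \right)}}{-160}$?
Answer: $\frac{1}{8743680} \approx 1.1437 \cdot 10^{-7}$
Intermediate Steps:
$Y{\left(a,K \right)} = - \frac{K}{88}$ ($Y{\left(a,K \right)} = - \frac{K \frac{1}{22}}{4} = - \frac{\frac{1}{22} K}{4} = - \frac{K}{88}$)
$w = - \frac{1}{1280}$ ($w = - \frac{\left(- \frac{1}{88}\right) 22 \frac{1}{-160}}{2} = - \frac{\left(- \frac{1}{4}\right) \left(- \frac{1}{160}\right)}{2} = \left(- \frac{1}{2}\right) \frac{1}{640} = - \frac{1}{1280} \approx -0.00078125$)
$\frac{w}{-6831} = - \frac{1}{1280 \left(-6831\right)} = \left(- \frac{1}{1280}\right) \left(- \frac{1}{6831}\right) = \frac{1}{8743680}$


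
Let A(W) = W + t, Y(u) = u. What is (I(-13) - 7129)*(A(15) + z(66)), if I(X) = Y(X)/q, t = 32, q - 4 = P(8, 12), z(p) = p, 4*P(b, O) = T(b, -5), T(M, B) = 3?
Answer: -15311839/19 ≈ -8.0589e+5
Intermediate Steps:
P(b, O) = 3/4 (P(b, O) = (1/4)*3 = 3/4)
q = 19/4 (q = 4 + 3/4 = 19/4 ≈ 4.7500)
A(W) = 32 + W (A(W) = W + 32 = 32 + W)
I(X) = 4*X/19 (I(X) = X/(19/4) = X*(4/19) = 4*X/19)
(I(-13) - 7129)*(A(15) + z(66)) = ((4/19)*(-13) - 7129)*((32 + 15) + 66) = (-52/19 - 7129)*(47 + 66) = -135503/19*113 = -15311839/19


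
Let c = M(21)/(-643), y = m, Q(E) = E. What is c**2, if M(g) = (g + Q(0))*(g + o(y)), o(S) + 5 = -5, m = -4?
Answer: 53361/413449 ≈ 0.12906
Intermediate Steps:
y = -4
o(S) = -10 (o(S) = -5 - 5 = -10)
M(g) = g*(-10 + g) (M(g) = (g + 0)*(g - 10) = g*(-10 + g))
c = -231/643 (c = (21*(-10 + 21))/(-643) = (21*11)*(-1/643) = 231*(-1/643) = -231/643 ≈ -0.35925)
c**2 = (-231/643)**2 = 53361/413449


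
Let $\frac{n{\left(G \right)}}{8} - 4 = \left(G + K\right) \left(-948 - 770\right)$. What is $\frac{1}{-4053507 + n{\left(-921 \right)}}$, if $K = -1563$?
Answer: $\frac{1}{30086621} \approx 3.3237 \cdot 10^{-8}$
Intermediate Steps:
$n{\left(G \right)} = 21481904 - 13744 G$ ($n{\left(G \right)} = 32 + 8 \left(G - 1563\right) \left(-948 - 770\right) = 32 + 8 \left(-1563 + G\right) \left(-1718\right) = 32 + 8 \left(2685234 - 1718 G\right) = 32 - \left(-21481872 + 13744 G\right) = 21481904 - 13744 G$)
$\frac{1}{-4053507 + n{\left(-921 \right)}} = \frac{1}{-4053507 + \left(21481904 - -12658224\right)} = \frac{1}{-4053507 + \left(21481904 + 12658224\right)} = \frac{1}{-4053507 + 34140128} = \frac{1}{30086621}$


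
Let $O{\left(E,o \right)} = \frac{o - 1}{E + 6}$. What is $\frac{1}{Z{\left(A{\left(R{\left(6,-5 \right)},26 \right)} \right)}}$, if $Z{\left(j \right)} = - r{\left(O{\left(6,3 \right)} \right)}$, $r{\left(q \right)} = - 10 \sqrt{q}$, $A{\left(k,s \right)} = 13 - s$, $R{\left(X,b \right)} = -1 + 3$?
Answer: $\frac{\sqrt{6}}{10} \approx 0.24495$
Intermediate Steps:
$R{\left(X,b \right)} = 2$
$O{\left(E,o \right)} = \frac{-1 + o}{6 + E}$
$Z{\left(j \right)} = \frac{5 \sqrt{6}}{3}$ ($Z{\left(j \right)} = - \left(-10\right) \sqrt{\frac{-1 + 3}{6 + 6}} = - \left(-10\right) \sqrt{\frac{1}{12} \cdot 2} = - \frac{-10}{\sqrt{6}} = - \left(-10\right) \frac{\sqrt{6}}{6} = - \frac{\left(-5\right) \sqrt{6}}{3} = \frac{5 \sqrt{6}}{3}$)
$\frac{1}{Z{\left(A{\left(R{\left(6,-5 \right)},26 \right)} \right)}} = \frac{1}{\frac{5}{3} \sqrt{6}} = \frac{\sqrt{6}}{10}$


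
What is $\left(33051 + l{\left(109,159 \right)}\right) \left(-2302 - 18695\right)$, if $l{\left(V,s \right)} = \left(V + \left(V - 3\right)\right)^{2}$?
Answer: $-1664558172$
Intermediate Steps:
$l{\left(V,s \right)} = \left(-3 + 2 V\right)^{2}$ ($l{\left(V,s \right)} = \left(V + \left(-3 + V\right)\right)^{2} = \left(-3 + 2 V\right)^{2}$)
$\left(33051 + l{\left(109,159 \right)}\right) \left(-2302 - 18695\right) = \left(33051 + \left(-3 + 2 \cdot 109\right)^{2}\right) \left(-2302 - 18695\right) = \left(33051 + \left(-3 + 218\right)^{2}\right) \left(-20997\right) = \left(33051 + 215^{2}\right) \left(-20997\right) = \left(33051 + 46225\right) \left(-20997\right) = 79276 \left(-20997\right) = -1664558172$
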